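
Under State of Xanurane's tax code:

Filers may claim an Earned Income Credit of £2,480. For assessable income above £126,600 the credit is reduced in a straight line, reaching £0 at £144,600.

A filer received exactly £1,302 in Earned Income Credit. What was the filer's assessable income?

£135,150

£1,302 is 1,302/2,480 of the full £2,480, so 1,178/2,480 of the £18,000 range has been used: income = £126,600 + £18,000 × 1,178/2,480 = £135,150.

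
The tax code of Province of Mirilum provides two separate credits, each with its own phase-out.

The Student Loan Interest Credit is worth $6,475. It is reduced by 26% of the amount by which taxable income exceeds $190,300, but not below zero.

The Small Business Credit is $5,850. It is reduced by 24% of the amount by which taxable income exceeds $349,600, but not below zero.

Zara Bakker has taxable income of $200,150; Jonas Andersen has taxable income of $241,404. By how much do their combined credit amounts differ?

$3,914

Zara ($200,150): Student Loan Interest Credit: 26% of the $9,850 excess over $190,300 is $2,561; credit = $6,475 − $2,561 = $3,914. Small Business Credit: $200,150 is at or below the $349,600 threshold, so the full $5,850 applies. total $3,914 + $5,850 = $9,764
Jonas ($241,404): Student Loan Interest Credit: 26% of the $51,104 excess over $190,300 is $13,287.04 ≥ base, so the credit is $0. Small Business Credit: $241,404 is at or below the $349,600 threshold, so the full $5,850 applies. total $0 + $5,850 = $5,850
Difference: |$9,764 − $5,850| = $3,914.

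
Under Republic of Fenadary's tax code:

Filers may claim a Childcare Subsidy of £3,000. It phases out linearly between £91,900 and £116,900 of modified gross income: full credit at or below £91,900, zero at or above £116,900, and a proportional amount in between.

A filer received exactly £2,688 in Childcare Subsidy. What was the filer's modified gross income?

£2,688 is 2,688/3,000 of the full £3,000, so 312/3,000 of the £25,000 range has been used: income = £91,900 + £25,000 × 312/3,000 = £94,500.

£94,500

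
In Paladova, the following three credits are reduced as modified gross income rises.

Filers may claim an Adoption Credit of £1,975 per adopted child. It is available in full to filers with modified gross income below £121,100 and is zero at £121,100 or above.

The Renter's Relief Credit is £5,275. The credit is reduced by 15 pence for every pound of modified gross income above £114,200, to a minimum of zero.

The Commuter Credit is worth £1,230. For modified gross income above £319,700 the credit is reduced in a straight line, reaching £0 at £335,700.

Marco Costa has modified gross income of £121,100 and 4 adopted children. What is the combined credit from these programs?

£5,470

Adoption Credit: base = 4 × £1,975 = £7,900. £121,100 meets or exceeds the £121,100 cutoff, so the credit is £0.
Renter's Relief Credit: 15% of the £6,900 excess over £114,200 is £1,035; credit = £5,275 − £1,035 = £4,240.
Commuter Credit: £121,100 is at or below the £319,700 threshold, so the full £1,230 applies.
Total: £0 + £4,240 + £1,230 = £5,470.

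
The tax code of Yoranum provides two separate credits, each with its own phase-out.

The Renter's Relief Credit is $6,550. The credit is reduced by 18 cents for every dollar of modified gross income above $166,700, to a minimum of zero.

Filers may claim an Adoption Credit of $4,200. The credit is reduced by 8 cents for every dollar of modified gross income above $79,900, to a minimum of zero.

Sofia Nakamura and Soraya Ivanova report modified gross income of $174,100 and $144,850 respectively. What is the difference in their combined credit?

$1,332

Sofia ($174,100): Renter's Relief Credit: 18% of the $7,400 excess over $166,700 is $1,332; credit = $6,550 − $1,332 = $5,218. Adoption Credit: 8% of the $94,200 excess over $79,900 is $7,536 ≥ base, so the credit is $0. total $5,218 + $0 = $5,218
Soraya ($144,850): Renter's Relief Credit: $144,850 is at or below the $166,700 threshold, so the full $6,550 applies. Adoption Credit: 8% of the $64,950 excess over $79,900 is $5,196 ≥ base, so the credit is $0. total $6,550 + $0 = $6,550
Difference: |$5,218 − $6,550| = $1,332.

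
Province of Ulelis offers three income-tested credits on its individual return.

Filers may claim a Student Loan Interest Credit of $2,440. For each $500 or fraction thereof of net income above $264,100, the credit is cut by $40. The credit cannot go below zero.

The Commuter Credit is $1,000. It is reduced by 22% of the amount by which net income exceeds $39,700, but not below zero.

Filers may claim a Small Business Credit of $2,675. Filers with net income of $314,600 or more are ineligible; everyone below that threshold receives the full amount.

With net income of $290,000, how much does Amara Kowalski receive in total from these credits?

Student Loan Interest Credit: income exceeds $264,100 by $25,900, which is 52 full-or-partial $500 increments; reduction = 52 × $40 = $2,080, leaving $360.
Commuter Credit: 22% of the $250,300 excess over $39,700 is $55,066 ≥ base, so the credit is $0.
Small Business Credit: $290,000 is below the $314,600 cutoff, so the full $2,675 applies.
Total: $360 + $0 + $2,675 = $3,035.

$3,035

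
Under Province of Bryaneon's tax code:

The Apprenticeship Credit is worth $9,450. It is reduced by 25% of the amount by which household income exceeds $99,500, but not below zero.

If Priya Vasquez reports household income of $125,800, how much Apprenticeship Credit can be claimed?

$2,875

Apprenticeship Credit: 25% of the $26,300 excess over $99,500 is $6,575; credit = $9,450 − $6,575 = $2,875.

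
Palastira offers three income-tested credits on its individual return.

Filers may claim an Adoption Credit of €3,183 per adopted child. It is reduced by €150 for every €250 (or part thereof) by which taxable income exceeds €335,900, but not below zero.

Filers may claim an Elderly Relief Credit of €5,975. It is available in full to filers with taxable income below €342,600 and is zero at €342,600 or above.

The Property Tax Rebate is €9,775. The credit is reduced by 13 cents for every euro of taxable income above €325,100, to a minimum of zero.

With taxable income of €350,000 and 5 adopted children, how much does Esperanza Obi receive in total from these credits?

Adoption Credit: base = 5 × €3,183 = €15,915. income exceeds €335,900 by €14,100, which is 57 full-or-partial €250 increments; reduction = 57 × €150 = €8,550, leaving €7,365.
Elderly Relief Credit: €350,000 meets or exceeds the €342,600 cutoff, so the credit is €0.
Property Tax Rebate: 13% of the €24,900 excess over €325,100 is €3,237; credit = €9,775 − €3,237 = €6,538.
Total: €7,365 + €0 + €6,538 = €13,903.

€13,903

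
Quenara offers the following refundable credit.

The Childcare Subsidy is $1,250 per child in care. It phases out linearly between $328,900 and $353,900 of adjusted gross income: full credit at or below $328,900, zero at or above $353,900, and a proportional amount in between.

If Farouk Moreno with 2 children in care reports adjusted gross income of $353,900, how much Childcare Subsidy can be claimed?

Childcare Subsidy: base = 2 × $1,250 = $2,500. $353,900 is at or above $353,900, so the credit is $0.

$0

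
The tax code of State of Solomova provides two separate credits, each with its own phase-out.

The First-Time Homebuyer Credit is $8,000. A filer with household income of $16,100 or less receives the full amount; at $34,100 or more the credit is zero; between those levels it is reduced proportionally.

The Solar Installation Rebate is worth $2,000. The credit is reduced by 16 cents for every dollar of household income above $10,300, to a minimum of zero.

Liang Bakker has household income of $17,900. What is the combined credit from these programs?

First-Time Homebuyer Credit: $17,900 is $1,800 into a $18,000 phase-out range, leaving 16,200/18,000 of the credit: $8,000 × 16,200/18,000 = $7,200.
Solar Installation Rebate: 16% of the $7,600 excess over $10,300 is $1,216; credit = $2,000 − $1,216 = $784.
Total: $7,200 + $784 = $7,984.

$7,984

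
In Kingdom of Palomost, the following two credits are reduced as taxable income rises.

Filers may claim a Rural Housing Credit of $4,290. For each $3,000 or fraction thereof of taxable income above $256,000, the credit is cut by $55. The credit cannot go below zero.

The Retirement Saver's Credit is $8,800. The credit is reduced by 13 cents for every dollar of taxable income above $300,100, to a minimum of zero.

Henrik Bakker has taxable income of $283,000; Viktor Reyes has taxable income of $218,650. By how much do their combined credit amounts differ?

$495

Henrik ($283,000): Rural Housing Credit: income exceeds $256,000 by $27,000, which is 9 full-or-partial $3,000 increments; reduction = 9 × $55 = $495, leaving $3,795. Retirement Saver's Credit: $283,000 is at or below the $300,100 threshold, so the full $8,800 applies. total $3,795 + $8,800 = $12,595
Viktor ($218,650): Rural Housing Credit: $218,650 is at or below the $256,000 threshold, so the full $4,290 applies. Retirement Saver's Credit: $218,650 is at or below the $300,100 threshold, so the full $8,800 applies. total $4,290 + $8,800 = $13,090
Difference: |$12,595 − $13,090| = $495.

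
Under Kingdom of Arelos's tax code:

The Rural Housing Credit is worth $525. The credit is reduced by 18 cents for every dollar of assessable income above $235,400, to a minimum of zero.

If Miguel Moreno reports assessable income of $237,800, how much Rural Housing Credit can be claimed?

$93

Rural Housing Credit: 18% of the $2,400 excess over $235,400 is $432; credit = $525 − $432 = $93.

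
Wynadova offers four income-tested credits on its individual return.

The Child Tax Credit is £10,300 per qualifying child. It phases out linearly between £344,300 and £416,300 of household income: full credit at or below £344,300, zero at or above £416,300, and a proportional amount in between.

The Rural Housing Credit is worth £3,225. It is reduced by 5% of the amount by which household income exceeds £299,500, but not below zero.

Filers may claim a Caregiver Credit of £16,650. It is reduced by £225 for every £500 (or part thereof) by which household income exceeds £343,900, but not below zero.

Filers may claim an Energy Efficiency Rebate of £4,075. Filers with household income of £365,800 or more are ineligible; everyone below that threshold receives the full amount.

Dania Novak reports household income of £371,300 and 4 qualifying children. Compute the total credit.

Child Tax Credit: base = 4 × £10,300 = £41,200. £371,300 is £27,000 into a £72,000 phase-out range, leaving 45,000/72,000 of the credit: £41,200 × 45,000/72,000 = £25,750.
Rural Housing Credit: 5% of the £71,800 excess over £299,500 is £3,590 ≥ base, so the credit is £0.
Caregiver Credit: income exceeds £343,900 by £27,400, which is 55 full-or-partial £500 increments; reduction = 55 × £225 = £12,375, leaving £4,275.
Energy Efficiency Rebate: £371,300 meets or exceeds the £365,800 cutoff, so the credit is £0.
Total: £25,750 + £0 + £4,275 + £0 = £30,025.

£30,025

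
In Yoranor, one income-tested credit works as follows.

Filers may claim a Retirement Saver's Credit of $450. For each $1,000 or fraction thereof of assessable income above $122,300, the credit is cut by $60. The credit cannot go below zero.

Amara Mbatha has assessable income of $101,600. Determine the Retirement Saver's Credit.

$450

Retirement Saver's Credit: $101,600 is at or below the $122,300 threshold, so the full $450 applies.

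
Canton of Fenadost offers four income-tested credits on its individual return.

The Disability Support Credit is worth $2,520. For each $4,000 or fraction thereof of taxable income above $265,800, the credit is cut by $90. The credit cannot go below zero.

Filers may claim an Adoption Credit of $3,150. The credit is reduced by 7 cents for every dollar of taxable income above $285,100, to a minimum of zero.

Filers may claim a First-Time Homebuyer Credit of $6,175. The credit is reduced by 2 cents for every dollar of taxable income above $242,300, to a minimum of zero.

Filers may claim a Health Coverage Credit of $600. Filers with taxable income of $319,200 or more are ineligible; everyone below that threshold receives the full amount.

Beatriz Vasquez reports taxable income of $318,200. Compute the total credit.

Disability Support Credit: income exceeds $265,800 by $52,400, which is 14 full-or-partial $4,000 increments; reduction = 14 × $90 = $1,260, leaving $1,260.
Adoption Credit: 7% of the $33,100 excess over $285,100 is $2,317; credit = $3,150 − $2,317 = $833.
First-Time Homebuyer Credit: 2% of the $75,900 excess over $242,300 is $1,518; credit = $6,175 − $1,518 = $4,657.
Health Coverage Credit: $318,200 is below the $319,200 cutoff, so the full $600 applies.
Total: $1,260 + $833 + $4,657 + $600 = $7,350.

$7,350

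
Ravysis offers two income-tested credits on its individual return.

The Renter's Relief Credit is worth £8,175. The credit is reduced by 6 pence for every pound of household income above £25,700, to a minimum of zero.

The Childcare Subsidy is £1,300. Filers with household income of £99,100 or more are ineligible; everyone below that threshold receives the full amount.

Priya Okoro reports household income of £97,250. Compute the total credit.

Renter's Relief Credit: 6% of the £71,550 excess over £25,700 is £4,293; credit = £8,175 − £4,293 = £3,882.
Childcare Subsidy: £97,250 is below the £99,100 cutoff, so the full £1,300 applies.
Total: £3,882 + £1,300 = £5,182.

£5,182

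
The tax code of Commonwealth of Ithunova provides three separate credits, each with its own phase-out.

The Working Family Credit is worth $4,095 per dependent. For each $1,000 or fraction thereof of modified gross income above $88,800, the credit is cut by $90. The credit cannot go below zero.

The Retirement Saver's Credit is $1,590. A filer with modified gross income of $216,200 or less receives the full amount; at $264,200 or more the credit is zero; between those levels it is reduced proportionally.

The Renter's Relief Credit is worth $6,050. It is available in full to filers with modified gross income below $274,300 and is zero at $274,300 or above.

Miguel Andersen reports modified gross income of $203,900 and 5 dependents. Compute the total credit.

Working Family Credit: base = 5 × $4,095 = $20,475. income exceeds $88,800 by $115,100, which is 116 full-or-partial $1,000 increments; reduction = 116 × $90 = $10,440, leaving $10,035.
Retirement Saver's Credit: $203,900 is at or below the $216,200 threshold, so the full $1,590 applies.
Renter's Relief Credit: $203,900 is below the $274,300 cutoff, so the full $6,050 applies.
Total: $10,035 + $1,590 + $6,050 = $17,675.

$17,675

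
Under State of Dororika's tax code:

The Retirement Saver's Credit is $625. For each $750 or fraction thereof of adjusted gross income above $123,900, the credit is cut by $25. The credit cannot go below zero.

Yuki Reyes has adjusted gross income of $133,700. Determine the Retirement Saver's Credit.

Retirement Saver's Credit: income exceeds $123,900 by $9,800, which is 14 full-or-partial $750 increments; reduction = 14 × $25 = $350, leaving $275.

$275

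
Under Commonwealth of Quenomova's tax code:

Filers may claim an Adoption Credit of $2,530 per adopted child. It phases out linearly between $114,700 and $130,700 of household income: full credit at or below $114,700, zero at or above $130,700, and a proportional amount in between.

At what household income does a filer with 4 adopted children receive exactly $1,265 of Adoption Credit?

Full credit = 4 × $2,530 = $10,120.
$1,265 is 1,265/10,120 of the full $10,120, so 8,855/10,120 of the $16,000 range has been used: income = $114,700 + $16,000 × 8,855/10,120 = $128,700.

$128,700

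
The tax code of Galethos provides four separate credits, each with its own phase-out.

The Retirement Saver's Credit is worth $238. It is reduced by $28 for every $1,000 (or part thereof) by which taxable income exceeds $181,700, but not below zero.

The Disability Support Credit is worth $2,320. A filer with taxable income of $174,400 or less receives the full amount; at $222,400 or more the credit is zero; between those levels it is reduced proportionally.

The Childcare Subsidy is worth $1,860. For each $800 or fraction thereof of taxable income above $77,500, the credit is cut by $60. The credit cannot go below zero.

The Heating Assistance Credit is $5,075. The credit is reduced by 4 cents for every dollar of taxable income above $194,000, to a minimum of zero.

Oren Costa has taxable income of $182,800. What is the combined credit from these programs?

$7,171

Retirement Saver's Credit: income exceeds $181,700 by $1,100, which is 2 full-or-partial $1,000 increments; reduction = 2 × $28 = $56, leaving $182.
Disability Support Credit: $182,800 is $8,400 into a $48,000 phase-out range, leaving 39,600/48,000 of the credit: $2,320 × 39,600/48,000 = $1,914.
Childcare Subsidy: income exceeds $77,500 by $105,300 → 132 increments × $60 = $7,920 ≥ base, so the credit is $0.
Heating Assistance Credit: $182,800 is at or below the $194,000 threshold, so the full $5,075 applies.
Total: $182 + $1,914 + $0 + $5,075 = $7,171.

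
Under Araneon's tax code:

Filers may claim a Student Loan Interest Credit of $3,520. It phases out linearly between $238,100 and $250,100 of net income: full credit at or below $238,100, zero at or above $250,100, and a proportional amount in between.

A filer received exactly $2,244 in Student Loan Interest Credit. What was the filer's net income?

$2,244 is 2,244/3,520 of the full $3,520, so 1,276/3,520 of the $12,000 range has been used: income = $238,100 + $12,000 × 1,276/3,520 = $242,450.

$242,450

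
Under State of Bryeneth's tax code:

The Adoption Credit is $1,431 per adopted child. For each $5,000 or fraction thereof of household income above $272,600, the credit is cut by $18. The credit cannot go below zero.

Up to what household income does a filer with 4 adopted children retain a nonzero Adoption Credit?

Full credit = 4 × $1,431 = $5,724.
After 317 increments the reduction is 317 × $18 = $5,706, leaving $18; one more increment wipes it out. Increment 317 ends at excess 317 × $5,000 = $1,585,000, so the highest qualifying income is $272,600 + $1,585,000 = $1,857,600.

$1,857,600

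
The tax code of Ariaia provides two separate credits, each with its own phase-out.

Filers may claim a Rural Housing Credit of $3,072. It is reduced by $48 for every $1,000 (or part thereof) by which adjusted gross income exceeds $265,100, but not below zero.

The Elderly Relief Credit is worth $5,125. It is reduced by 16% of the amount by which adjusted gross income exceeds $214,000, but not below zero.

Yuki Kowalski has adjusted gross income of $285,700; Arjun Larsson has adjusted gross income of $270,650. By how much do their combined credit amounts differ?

Yuki ($285,700): Rural Housing Credit: income exceeds $265,100 by $20,600, which is 21 full-or-partial $1,000 increments; reduction = 21 × $48 = $1,008, leaving $2,064. Elderly Relief Credit: 16% of the $71,700 excess over $214,000 is $11,472 ≥ base, so the credit is $0. total $2,064 + $0 = $2,064
Arjun ($270,650): Rural Housing Credit: income exceeds $265,100 by $5,550, which is 6 full-or-partial $1,000 increments; reduction = 6 × $48 = $288, leaving $2,784. Elderly Relief Credit: 16% of the $56,650 excess over $214,000 is $9,064 ≥ base, so the credit is $0. total $2,784 + $0 = $2,784
Difference: |$2,064 − $2,784| = $720.

$720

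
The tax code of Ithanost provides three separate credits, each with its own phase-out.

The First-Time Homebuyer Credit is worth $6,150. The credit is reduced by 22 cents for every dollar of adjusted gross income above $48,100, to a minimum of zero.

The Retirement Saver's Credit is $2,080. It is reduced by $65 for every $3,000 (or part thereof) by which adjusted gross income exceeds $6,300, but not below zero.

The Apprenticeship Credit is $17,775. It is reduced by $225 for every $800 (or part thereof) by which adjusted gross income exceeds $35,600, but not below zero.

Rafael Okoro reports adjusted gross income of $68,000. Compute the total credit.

First-Time Homebuyer Credit: 22% of the $19,900 excess over $48,100 is $4,378; credit = $6,150 − $4,378 = $1,772.
Retirement Saver's Credit: income exceeds $6,300 by $61,700, which is 21 full-or-partial $3,000 increments; reduction = 21 × $65 = $1,365, leaving $715.
Apprenticeship Credit: income exceeds $35,600 by $32,400, which is 41 full-or-partial $800 increments; reduction = 41 × $225 = $9,225, leaving $8,550.
Total: $1,772 + $715 + $8,550 = $11,037.

$11,037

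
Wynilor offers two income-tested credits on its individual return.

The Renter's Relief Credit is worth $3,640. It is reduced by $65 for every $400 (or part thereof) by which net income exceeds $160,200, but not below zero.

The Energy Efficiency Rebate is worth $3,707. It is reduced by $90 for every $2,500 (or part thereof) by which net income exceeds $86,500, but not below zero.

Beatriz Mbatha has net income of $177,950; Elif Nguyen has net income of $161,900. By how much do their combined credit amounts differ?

$3,140

Beatriz ($177,950): Renter's Relief Credit: income exceeds $160,200 by $17,750, which is 45 full-or-partial $400 increments; reduction = 45 × $65 = $2,925, leaving $715. Energy Efficiency Rebate: income exceeds $86,500 by $91,450, which is 37 full-or-partial $2,500 increments; reduction = 37 × $90 = $3,330, leaving $377. total $715 + $377 = $1,092
Elif ($161,900): Renter's Relief Credit: income exceeds $160,200 by $1,700, which is 5 full-or-partial $400 increments; reduction = 5 × $65 = $325, leaving $3,315. Energy Efficiency Rebate: income exceeds $86,500 by $75,400, which is 31 full-or-partial $2,500 increments; reduction = 31 × $90 = $2,790, leaving $917. total $3,315 + $917 = $4,232
Difference: |$1,092 − $4,232| = $3,140.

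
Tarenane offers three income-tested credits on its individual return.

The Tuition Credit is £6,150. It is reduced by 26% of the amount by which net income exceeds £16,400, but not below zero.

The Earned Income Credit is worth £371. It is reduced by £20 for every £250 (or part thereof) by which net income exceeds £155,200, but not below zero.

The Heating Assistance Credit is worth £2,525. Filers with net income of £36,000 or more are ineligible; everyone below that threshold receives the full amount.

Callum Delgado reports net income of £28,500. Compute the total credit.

Tuition Credit: 26% of the £12,100 excess over £16,400 is £3,146; credit = £6,150 − £3,146 = £3,004.
Earned Income Credit: £28,500 is at or below the £155,200 threshold, so the full £371 applies.
Heating Assistance Credit: £28,500 is below the £36,000 cutoff, so the full £2,525 applies.
Total: £3,004 + £371 + £2,525 = £5,900.

£5,900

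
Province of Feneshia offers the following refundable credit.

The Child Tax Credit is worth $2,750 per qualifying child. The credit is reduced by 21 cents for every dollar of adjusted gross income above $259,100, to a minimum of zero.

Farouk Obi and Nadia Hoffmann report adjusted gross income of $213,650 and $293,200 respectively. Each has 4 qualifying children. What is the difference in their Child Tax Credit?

Farouk ($213,650): Child Tax Credit: base = 4 × $2,750 = $11,000. $213,650 is at or below the $259,100 threshold, so the full $11,000 applies.
Nadia ($293,200): Child Tax Credit: base = 4 × $2,750 = $11,000. 21% of the $34,100 excess over $259,100 is $7,161; credit = $11,000 − $7,161 = $3,839.
Difference: |$11,000 − $3,839| = $7,161.

$7,161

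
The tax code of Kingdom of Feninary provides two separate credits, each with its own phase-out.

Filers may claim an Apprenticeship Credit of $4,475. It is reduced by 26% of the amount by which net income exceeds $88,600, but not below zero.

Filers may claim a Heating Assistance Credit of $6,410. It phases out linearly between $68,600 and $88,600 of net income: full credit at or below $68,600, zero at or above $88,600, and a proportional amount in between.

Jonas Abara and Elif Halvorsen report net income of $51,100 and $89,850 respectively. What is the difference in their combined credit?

$6,735

Jonas ($51,100): Apprenticeship Credit: $51,100 is at or below the $88,600 threshold, so the full $4,475 applies. Heating Assistance Credit: $51,100 is at or below the $68,600 threshold, so the full $6,410 applies. total $4,475 + $6,410 = $10,885
Elif ($89,850): Apprenticeship Credit: 26% of the $1,250 excess over $88,600 is $325; credit = $4,475 − $325 = $4,150. Heating Assistance Credit: $89,850 is at or above $88,600, so the credit is $0. total $4,150 + $0 = $4,150
Difference: |$10,885 − $4,150| = $6,735.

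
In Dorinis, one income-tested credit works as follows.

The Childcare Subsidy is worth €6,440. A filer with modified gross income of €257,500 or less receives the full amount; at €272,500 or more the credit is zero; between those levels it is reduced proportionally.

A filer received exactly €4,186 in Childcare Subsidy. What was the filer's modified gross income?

€262,750

€4,186 is 4,186/6,440 of the full €6,440, so 2,254/6,440 of the €15,000 range has been used: income = €257,500 + €15,000 × 2,254/6,440 = €262,750.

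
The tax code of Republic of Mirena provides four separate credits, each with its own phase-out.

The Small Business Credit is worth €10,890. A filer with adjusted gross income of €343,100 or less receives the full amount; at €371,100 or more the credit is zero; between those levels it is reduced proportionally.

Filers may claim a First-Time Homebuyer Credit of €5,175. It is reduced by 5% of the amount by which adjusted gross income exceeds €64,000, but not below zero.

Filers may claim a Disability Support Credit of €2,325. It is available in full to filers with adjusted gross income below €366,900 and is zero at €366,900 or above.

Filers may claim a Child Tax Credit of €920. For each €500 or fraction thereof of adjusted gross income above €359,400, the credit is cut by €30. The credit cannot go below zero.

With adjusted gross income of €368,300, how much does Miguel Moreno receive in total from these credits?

Small Business Credit: €368,300 is €25,200 into a €28,000 phase-out range, leaving 2,800/28,000 of the credit: €10,890 × 2,800/28,000 = €1,089.
First-Time Homebuyer Credit: 5% of the €304,300 excess over €64,000 is €15,215 ≥ base, so the credit is €0.
Disability Support Credit: €368,300 meets or exceeds the €366,900 cutoff, so the credit is €0.
Child Tax Credit: income exceeds €359,400 by €8,900, which is 18 full-or-partial €500 increments; reduction = 18 × €30 = €540, leaving €380.
Total: €1,089 + €0 + €0 + €380 = €1,469.

€1,469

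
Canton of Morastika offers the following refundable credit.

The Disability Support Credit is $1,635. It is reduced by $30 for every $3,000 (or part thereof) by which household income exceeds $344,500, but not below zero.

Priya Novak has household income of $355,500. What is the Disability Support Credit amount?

$1,515

Disability Support Credit: income exceeds $344,500 by $11,000, which is 4 full-or-partial $3,000 increments; reduction = 4 × $30 = $120, leaving $1,515.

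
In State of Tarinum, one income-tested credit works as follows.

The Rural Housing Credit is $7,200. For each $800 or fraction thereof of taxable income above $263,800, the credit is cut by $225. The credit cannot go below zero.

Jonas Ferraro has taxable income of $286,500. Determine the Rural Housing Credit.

Rural Housing Credit: income exceeds $263,800 by $22,700, which is 29 full-or-partial $800 increments; reduction = 29 × $225 = $6,525, leaving $675.

$675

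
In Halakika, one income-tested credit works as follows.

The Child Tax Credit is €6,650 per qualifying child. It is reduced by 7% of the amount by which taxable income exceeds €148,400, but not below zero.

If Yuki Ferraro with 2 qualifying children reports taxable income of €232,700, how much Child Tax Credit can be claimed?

€7,399

Child Tax Credit: base = 2 × €6,650 = €13,300. 7% of the €84,300 excess over €148,400 is €5,901; credit = €13,300 − €5,901 = €7,399.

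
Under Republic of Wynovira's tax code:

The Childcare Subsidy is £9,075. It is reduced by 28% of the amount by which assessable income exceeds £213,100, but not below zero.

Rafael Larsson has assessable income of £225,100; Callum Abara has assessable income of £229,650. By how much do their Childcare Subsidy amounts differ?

£1,274

Rafael (£225,100): Childcare Subsidy: 28% of the £12,000 excess over £213,100 is £3,360; credit = £9,075 − £3,360 = £5,715.
Callum (£229,650): Childcare Subsidy: 28% of the £16,550 excess over £213,100 is £4,634; credit = £9,075 − £4,634 = £4,441.
Difference: |£5,715 − £4,441| = £1,274.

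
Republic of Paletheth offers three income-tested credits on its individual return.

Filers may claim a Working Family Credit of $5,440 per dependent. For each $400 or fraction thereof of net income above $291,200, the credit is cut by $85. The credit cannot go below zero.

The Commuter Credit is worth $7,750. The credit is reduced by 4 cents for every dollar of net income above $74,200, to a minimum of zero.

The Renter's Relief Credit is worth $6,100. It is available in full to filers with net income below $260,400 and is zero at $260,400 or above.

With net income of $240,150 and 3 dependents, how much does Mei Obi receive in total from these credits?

Working Family Credit: base = 3 × $5,440 = $16,320. $240,150 is at or below the $291,200 threshold, so the full $16,320 applies.
Commuter Credit: 4% of the $165,950 excess over $74,200 is $6,638; credit = $7,750 − $6,638 = $1,112.
Renter's Relief Credit: $240,150 is below the $260,400 cutoff, so the full $6,100 applies.
Total: $16,320 + $1,112 + $6,100 = $23,532.

$23,532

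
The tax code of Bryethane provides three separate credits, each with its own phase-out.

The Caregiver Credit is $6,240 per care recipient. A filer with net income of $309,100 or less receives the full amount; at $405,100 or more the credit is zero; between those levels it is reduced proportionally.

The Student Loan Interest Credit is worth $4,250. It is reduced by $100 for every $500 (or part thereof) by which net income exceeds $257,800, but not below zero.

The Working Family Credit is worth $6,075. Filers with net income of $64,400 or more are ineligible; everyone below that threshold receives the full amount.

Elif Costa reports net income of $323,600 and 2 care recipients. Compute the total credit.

$10,595

Caregiver Credit: base = 2 × $6,240 = $12,480. $323,600 is $14,500 into a $96,000 phase-out range, leaving 81,500/96,000 of the credit: $12,480 × 81,500/96,000 = $10,595.
Student Loan Interest Credit: income exceeds $257,800 by $65,800 → 132 increments × $100 = $13,200 ≥ base, so the credit is $0.
Working Family Credit: $323,600 meets or exceeds the $64,400 cutoff, so the credit is $0.
Total: $10,595 + $0 + $0 = $10,595.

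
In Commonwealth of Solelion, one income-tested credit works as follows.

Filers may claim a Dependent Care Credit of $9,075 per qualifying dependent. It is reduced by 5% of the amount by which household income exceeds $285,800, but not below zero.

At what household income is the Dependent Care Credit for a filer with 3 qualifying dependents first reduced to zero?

Full credit = 3 × $9,075 = $27,225.
The credit falls by 5% of each dollar above $285,800, so it reaches zero when the excess is $27,225 / 5% = $544,500: income = $285,800 + $544,500 = $830,300.

$830,300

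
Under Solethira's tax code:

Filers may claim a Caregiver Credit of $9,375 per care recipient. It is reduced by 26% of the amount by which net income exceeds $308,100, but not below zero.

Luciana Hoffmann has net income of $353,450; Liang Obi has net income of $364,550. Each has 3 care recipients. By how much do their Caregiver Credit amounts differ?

$2,886

Luciana ($353,450): Caregiver Credit: base = 3 × $9,375 = $28,125. 26% of the $45,350 excess over $308,100 is $11,791; credit = $28,125 − $11,791 = $16,334.
Liang ($364,550): Caregiver Credit: base = 3 × $9,375 = $28,125. 26% of the $56,450 excess over $308,100 is $14,677; credit = $28,125 − $14,677 = $13,448.
Difference: |$16,334 − $13,448| = $2,886.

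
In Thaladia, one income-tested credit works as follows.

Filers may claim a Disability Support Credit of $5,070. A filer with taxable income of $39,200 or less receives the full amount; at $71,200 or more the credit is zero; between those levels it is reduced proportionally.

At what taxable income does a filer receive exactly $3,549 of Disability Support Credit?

$3,549 is 3,549/5,070 of the full $5,070, so 1,521/5,070 of the $32,000 range has been used: income = $39,200 + $32,000 × 1,521/5,070 = $48,800.

$48,800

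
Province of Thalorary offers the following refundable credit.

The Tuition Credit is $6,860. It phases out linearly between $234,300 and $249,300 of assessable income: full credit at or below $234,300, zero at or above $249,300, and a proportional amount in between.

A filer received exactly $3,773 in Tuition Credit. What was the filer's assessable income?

$3,773 is 3,773/6,860 of the full $6,860, so 3,087/6,860 of the $15,000 range has been used: income = $234,300 + $15,000 × 3,087/6,860 = $241,050.

$241,050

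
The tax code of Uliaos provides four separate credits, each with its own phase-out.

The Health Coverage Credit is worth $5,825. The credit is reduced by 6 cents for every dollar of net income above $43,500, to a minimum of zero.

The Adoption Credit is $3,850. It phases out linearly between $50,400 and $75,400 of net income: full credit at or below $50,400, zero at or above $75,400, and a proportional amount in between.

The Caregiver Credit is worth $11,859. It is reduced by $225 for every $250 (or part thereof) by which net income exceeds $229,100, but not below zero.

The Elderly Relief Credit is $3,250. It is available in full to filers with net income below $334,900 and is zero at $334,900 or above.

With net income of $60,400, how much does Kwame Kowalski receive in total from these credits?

Health Coverage Credit: 6% of the $16,900 excess over $43,500 is $1,014; credit = $5,825 − $1,014 = $4,811.
Adoption Credit: $60,400 is $10,000 into a $25,000 phase-out range, leaving 15,000/25,000 of the credit: $3,850 × 15,000/25,000 = $2,310.
Caregiver Credit: $60,400 is at or below the $229,100 threshold, so the full $11,859 applies.
Elderly Relief Credit: $60,400 is below the $334,900 cutoff, so the full $3,250 applies.
Total: $4,811 + $2,310 + $11,859 + $3,250 = $22,230.

$22,230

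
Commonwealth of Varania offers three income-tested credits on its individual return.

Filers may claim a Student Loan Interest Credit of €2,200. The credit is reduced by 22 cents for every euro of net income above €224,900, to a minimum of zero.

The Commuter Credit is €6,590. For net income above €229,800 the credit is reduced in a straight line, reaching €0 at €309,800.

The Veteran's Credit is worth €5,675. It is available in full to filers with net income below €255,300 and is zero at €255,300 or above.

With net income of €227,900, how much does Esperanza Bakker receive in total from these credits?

Student Loan Interest Credit: 22% of the €3,000 excess over €224,900 is €660; credit = €2,200 − €660 = €1,540.
Commuter Credit: €227,900 is at or below the €229,800 threshold, so the full €6,590 applies.
Veteran's Credit: €227,900 is below the €255,300 cutoff, so the full €5,675 applies.
Total: €1,540 + €6,590 + €5,675 = €13,805.

€13,805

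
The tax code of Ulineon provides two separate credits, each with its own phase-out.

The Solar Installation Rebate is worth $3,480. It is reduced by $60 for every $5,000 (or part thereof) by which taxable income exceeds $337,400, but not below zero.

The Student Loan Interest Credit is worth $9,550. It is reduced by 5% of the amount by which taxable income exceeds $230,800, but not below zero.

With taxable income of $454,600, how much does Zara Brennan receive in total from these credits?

$2,040

Solar Installation Rebate: income exceeds $337,400 by $117,200, which is 24 full-or-partial $5,000 increments; reduction = 24 × $60 = $1,440, leaving $2,040.
Student Loan Interest Credit: 5% of the $223,800 excess over $230,800 is $11,190 ≥ base, so the credit is $0.
Total: $2,040 + $0 = $2,040.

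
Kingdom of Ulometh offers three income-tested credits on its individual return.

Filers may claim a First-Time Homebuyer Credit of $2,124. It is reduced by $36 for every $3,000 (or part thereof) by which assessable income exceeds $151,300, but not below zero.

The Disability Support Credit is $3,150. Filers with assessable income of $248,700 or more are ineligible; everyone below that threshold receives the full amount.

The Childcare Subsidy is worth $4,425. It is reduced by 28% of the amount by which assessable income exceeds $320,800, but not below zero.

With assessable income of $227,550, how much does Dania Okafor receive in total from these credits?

$8,763

First-Time Homebuyer Credit: income exceeds $151,300 by $76,250, which is 26 full-or-partial $3,000 increments; reduction = 26 × $36 = $936, leaving $1,188.
Disability Support Credit: $227,550 is below the $248,700 cutoff, so the full $3,150 applies.
Childcare Subsidy: $227,550 is at or below the $320,800 threshold, so the full $4,425 applies.
Total: $1,188 + $3,150 + $4,425 = $8,763.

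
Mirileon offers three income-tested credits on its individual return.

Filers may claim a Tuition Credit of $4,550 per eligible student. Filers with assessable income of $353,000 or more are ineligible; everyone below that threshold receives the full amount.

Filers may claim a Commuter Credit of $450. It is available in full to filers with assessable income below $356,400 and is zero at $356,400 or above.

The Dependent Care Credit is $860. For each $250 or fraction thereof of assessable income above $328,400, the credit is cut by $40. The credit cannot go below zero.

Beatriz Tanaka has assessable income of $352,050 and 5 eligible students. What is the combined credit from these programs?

$23,200

Tuition Credit: base = 5 × $4,550 = $22,750. $352,050 is below the $353,000 cutoff, so the full $22,750 applies.
Commuter Credit: $352,050 is below the $356,400 cutoff, so the full $450 applies.
Dependent Care Credit: income exceeds $328,400 by $23,650 → 95 increments × $40 = $3,800 ≥ base, so the credit is $0.
Total: $22,750 + $450 + $0 = $23,200.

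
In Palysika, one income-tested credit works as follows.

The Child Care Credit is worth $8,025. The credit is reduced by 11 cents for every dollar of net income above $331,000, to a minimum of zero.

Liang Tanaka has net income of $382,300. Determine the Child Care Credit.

Child Care Credit: 11% of the $51,300 excess over $331,000 is $5,643; credit = $8,025 − $5,643 = $2,382.

$2,382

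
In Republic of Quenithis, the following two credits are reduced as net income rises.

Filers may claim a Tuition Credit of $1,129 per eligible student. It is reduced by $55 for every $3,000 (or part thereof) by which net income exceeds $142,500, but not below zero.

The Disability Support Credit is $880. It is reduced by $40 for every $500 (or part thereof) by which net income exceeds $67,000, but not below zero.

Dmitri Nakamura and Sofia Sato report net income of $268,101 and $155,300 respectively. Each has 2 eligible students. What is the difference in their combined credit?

$1,983

Dmitri ($268,101): Tuition Credit: base = 2 × $1,129 = $2,258. income exceeds $142,500 by $125,601 → 42 increments × $55 = $2,310 ≥ base, so the credit is $0. Disability Support Credit: income exceeds $67,000 by $201,101 → 403 increments × $40 = $16,120 ≥ base, so the credit is $0. total $0 + $0 = $0
Sofia ($155,300): Tuition Credit: base = 2 × $1,129 = $2,258. income exceeds $142,500 by $12,800, which is 5 full-or-partial $3,000 increments; reduction = 5 × $55 = $275, leaving $1,983. Disability Support Credit: income exceeds $67,000 by $88,300 → 177 increments × $40 = $7,080 ≥ base, so the credit is $0. total $1,983 + $0 = $1,983
Difference: |$0 − $1,983| = $1,983.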